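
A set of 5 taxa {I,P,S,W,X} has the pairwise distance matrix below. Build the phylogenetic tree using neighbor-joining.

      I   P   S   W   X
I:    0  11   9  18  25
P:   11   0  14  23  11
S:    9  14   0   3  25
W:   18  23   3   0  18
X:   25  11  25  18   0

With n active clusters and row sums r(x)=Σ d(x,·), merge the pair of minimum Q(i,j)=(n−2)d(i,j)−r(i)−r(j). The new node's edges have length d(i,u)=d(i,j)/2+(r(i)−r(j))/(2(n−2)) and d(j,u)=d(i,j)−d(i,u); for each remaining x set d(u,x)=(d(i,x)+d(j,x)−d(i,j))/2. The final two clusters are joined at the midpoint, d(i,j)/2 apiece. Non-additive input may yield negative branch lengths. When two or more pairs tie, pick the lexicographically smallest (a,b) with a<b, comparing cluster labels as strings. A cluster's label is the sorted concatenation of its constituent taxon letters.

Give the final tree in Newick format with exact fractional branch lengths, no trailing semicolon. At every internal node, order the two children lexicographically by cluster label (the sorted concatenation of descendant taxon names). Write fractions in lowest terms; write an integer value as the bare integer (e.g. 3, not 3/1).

iteration 1: select P,X (d=11, Q=-105); attach at lengths (13/6, 53/6); label the merged cluster PX
  updated: d(I,PX)=25/2, d(PX,S)=14, d(PX,W)=15
iteration 2: select I,PX (d=25/2, Q=-56); attach at lengths (23/4, 27/4); label the merged cluster IPX
  updated: d(IPX,S)=21/4, d(IPX,W)=41/4
iteration 3: select IPX,S (d=21/4, Q=-37/2); attach at lengths (25/4, -1); label the merged cluster IPSX
  updated: d(IPSX,W)=4
iteration 4: select IPSX,W (d=4); attach at lengths (2, 2); label the merged cluster IPSWX
final tree: (((I:23/4,(P:13/6,X:53/6):27/4):25/4,S:-1):2,W:2)
total length: 131/4

(((I:23/4,(P:13/6,X:53/6):27/4):25/4,S:-1):2,W:2)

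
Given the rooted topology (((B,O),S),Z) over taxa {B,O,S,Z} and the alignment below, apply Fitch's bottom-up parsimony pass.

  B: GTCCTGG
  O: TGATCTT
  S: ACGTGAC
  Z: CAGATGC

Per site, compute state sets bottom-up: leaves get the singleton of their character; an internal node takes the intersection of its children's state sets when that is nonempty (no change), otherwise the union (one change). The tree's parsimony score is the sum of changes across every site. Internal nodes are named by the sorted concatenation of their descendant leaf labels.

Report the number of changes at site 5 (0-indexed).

2

[col 0] BO: children B:{G}, O:{T} ∪→ {G,T}; cost 1
[col 0] BOS: children BO:{G,T}, S:{A} ∪→ {A,G,T}; cost 1
[col 0] BOSZ: children BOS:{A,G,T}, Z:{C} ∪→ {A,C,G,T}; cost 1
[col 1] BO: children B:{T}, O:{G} ∪→ {G,T}; cost 1
[col 1] BOS: children BO:{G,T}, S:{C} ∪→ {C,G,T}; cost 1
[col 1] BOSZ: children BOS:{C,G,T}, Z:{A} ∪→ {A,C,G,T}; cost 1
[col 2] BO: children B:{C}, O:{A} ∪→ {A,C}; cost 1
[col 2] BOS: children BO:{A,C}, S:{G} ∪→ {A,C,G}; cost 1
[col 2] BOSZ: children BOS:{A,C,G}, Z:{G} ∩→ {G}; cost 0
[col 3] BO: children B:{C}, O:{T} ∪→ {C,T}; cost 1
[col 3] BOS: children BO:{C,T}, S:{T} ∩→ {T}; cost 0
[col 3] BOSZ: children BOS:{T}, Z:{A} ∪→ {A,T}; cost 1
[col 4] BO: children B:{T}, O:{C} ∪→ {C,T}; cost 1
[col 4] BOS: children BO:{C,T}, S:{G} ∪→ {C,G,T}; cost 1
[col 4] BOSZ: children BOS:{C,G,T}, Z:{T} ∩→ {T}; cost 0
[col 5] BO: children B:{G}, O:{T} ∪→ {G,T}; cost 1
[col 5] BOS: children BO:{G,T}, S:{A} ∪→ {A,G,T}; cost 1
[col 5] BOSZ: children BOS:{A,G,T}, Z:{G} ∩→ {G}; cost 0
[col 6] BO: children B:{G}, O:{T} ∪→ {G,T}; cost 1
[col 6] BOS: children BO:{G,T}, S:{C} ∪→ {C,G,T}; cost 1
[col 6] BOSZ: children BOS:{C,G,T}, Z:{C} ∩→ {C}; cost 0
per-site changes: [3, 3, 2, 2, 2, 2, 2]; total = 16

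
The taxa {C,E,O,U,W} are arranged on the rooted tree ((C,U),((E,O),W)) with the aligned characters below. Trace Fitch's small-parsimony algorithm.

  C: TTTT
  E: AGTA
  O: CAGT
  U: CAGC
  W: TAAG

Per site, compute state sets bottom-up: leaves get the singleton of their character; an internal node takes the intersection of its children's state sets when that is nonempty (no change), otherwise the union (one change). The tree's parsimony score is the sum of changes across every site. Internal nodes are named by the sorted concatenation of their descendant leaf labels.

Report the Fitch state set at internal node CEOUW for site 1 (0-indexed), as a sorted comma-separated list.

A

site 0, node CU: C={T} ∪ U={C} → {C,T} (+1)
site 0, node EO: E={A} ∪ O={C} → {A,C} (+1)
site 0, node EOW: EO={A,C} ∪ W={T} → {A,C,T} (+1)
site 0, node CEOUW: CU={C,T} ∩ EOW={A,C,T} → {C,T} (+0)
site 1, node CU: C={T} ∪ U={A} → {A,T} (+1)
site 1, node EO: E={G} ∪ O={A} → {A,G} (+1)
site 1, node EOW: EO={A,G} ∩ W={A} → {A} (+0)
site 1, node CEOUW: CU={A,T} ∩ EOW={A} → {A} (+0)
site 2, node CU: C={T} ∪ U={G} → {G,T} (+1)
site 2, node EO: E={T} ∪ O={G} → {G,T} (+1)
site 2, node EOW: EO={G,T} ∪ W={A} → {A,G,T} (+1)
site 2, node CEOUW: CU={G,T} ∩ EOW={A,G,T} → {G,T} (+0)
site 3, node CU: C={T} ∪ U={C} → {C,T} (+1)
site 3, node EO: E={A} ∪ O={T} → {A,T} (+1)
site 3, node EOW: EO={A,T} ∪ W={G} → {A,G,T} (+1)
site 3, node CEOUW: CU={C,T} ∩ EOW={A,G,T} → {T} (+0)
per-site changes: [3, 2, 3, 3]; total = 11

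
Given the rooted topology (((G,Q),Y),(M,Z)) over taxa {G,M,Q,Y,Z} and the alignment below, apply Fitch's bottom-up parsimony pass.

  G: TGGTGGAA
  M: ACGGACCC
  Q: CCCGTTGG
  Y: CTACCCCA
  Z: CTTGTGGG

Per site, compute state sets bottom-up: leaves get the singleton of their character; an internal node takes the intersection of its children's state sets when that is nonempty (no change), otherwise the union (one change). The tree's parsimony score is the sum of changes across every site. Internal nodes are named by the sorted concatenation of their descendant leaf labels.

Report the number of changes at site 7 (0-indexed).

GQ@0: {T} ∪ {C} = {C,T} (union, +1)
GQY@0: {C,T} ∩ {C} = {C} (intersection, +0)
MZ@0: {A} ∪ {C} = {A,C} (union, +1)
GMQYZ@0: {C} ∩ {A,C} = {C} (intersection, +0)
GQ@1: {G} ∪ {C} = {C,G} (union, +1)
GQY@1: {C,G} ∪ {T} = {C,G,T} (union, +1)
MZ@1: {C} ∪ {T} = {C,T} (union, +1)
GMQYZ@1: {C,G,T} ∩ {C,T} = {C,T} (intersection, +0)
GQ@2: {G} ∪ {C} = {C,G} (union, +1)
GQY@2: {C,G} ∪ {A} = {A,C,G} (union, +1)
MZ@2: {G} ∪ {T} = {G,T} (union, +1)
GMQYZ@2: {A,C,G} ∩ {G,T} = {G} (intersection, +0)
GQ@3: {T} ∪ {G} = {G,T} (union, +1)
GQY@3: {G,T} ∪ {C} = {C,G,T} (union, +1)
MZ@3: {G} ∩ {G} = {G} (intersection, +0)
GMQYZ@3: {C,G,T} ∩ {G} = {G} (intersection, +0)
GQ@4: {G} ∪ {T} = {G,T} (union, +1)
GQY@4: {G,T} ∪ {C} = {C,G,T} (union, +1)
MZ@4: {A} ∪ {T} = {A,T} (union, +1)
GMQYZ@4: {C,G,T} ∩ {A,T} = {T} (intersection, +0)
GQ@5: {G} ∪ {T} = {G,T} (union, +1)
GQY@5: {G,T} ∪ {C} = {C,G,T} (union, +1)
MZ@5: {C} ∪ {G} = {C,G} (union, +1)
GMQYZ@5: {C,G,T} ∩ {C,G} = {C,G} (intersection, +0)
GQ@6: {A} ∪ {G} = {A,G} (union, +1)
GQY@6: {A,G} ∪ {C} = {A,C,G} (union, +1)
MZ@6: {C} ∪ {G} = {C,G} (union, +1)
GMQYZ@6: {A,C,G} ∩ {C,G} = {C,G} (intersection, +0)
GQ@7: {A} ∪ {G} = {A,G} (union, +1)
GQY@7: {A,G} ∩ {A} = {A} (intersection, +0)
MZ@7: {C} ∪ {G} = {C,G} (union, +1)
GMQYZ@7: {A} ∪ {C,G} = {A,C,G} (union, +1)
per-site changes: [2, 3, 3, 2, 3, 3, 3, 3]; total = 22

3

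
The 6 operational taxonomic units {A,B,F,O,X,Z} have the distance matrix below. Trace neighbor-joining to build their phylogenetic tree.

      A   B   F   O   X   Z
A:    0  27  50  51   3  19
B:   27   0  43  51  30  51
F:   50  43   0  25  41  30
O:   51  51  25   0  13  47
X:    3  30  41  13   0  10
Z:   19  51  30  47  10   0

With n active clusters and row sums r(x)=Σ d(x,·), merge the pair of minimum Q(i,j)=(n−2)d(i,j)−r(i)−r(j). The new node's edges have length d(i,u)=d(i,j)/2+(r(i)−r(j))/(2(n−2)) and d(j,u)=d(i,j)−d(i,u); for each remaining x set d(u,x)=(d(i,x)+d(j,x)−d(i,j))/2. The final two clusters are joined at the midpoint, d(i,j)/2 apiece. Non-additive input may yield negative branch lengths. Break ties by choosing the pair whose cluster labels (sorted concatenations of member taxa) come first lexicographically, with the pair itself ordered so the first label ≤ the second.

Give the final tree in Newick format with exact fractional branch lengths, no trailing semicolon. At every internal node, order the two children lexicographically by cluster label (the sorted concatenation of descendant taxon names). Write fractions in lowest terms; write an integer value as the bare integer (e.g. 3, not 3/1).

iteration 1: select F,O (d=25, Q=-276); attach at lengths (51/4, 49/4); label the merged cluster FO
  updated: d(A,FO)=38, d(B,FO)=69/2, d(FO,X)=29/2, d(FO,Z)=26
iteration 2: select B,FO (d=69/2, Q=-152); attach at lengths (133/6, 37/3); label the merged cluster BFO
  updated: d(A,BFO)=61/4, d(BFO,X)=5, d(BFO,Z)=85/4
iteration 3: select A,Z (d=19, Q=-99/2); attach at lengths (25/4, 51/4); label the merged cluster AZ
  updated: d(AZ,BFO)=35/4, d(AZ,X)=-3
iteration 4: select AZ,BFO (d=35/4, Q=-43/4); attach at lengths (3/8, 67/8); label the merged cluster ABFOZ
  updated: d(ABFOZ,X)=-27/8
iteration 5: select ABFOZ,X (d=-27/8); attach at lengths (-27/16, -27/16); label the merged cluster ABFOXZ
final tree: (((A:25/4,Z:51/4):3/8,(B:133/6,(F:51/4,O:49/4):37/3):67/8):-27/16,X:-27/16)
total length: 671/8

(((A:25/4,Z:51/4):3/8,(B:133/6,(F:51/4,O:49/4):37/3):67/8):-27/16,X:-27/16)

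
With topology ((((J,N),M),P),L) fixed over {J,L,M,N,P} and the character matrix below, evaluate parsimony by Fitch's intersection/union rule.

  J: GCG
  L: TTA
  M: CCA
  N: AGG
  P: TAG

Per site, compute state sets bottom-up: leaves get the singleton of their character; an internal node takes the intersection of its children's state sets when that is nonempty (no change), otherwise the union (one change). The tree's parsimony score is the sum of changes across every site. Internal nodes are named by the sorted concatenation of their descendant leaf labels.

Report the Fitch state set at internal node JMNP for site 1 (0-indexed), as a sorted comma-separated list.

A,C

site 0, node JN: J={G} ∪ N={A} → {A,G} (+1)
site 0, node JMN: JN={A,G} ∪ M={C} → {A,C,G} (+1)
site 0, node JMNP: JMN={A,C,G} ∪ P={T} → {A,C,G,T} (+1)
site 0, node JLMNP: JMNP={A,C,G,T} ∩ L={T} → {T} (+0)
site 1, node JN: J={C} ∪ N={G} → {C,G} (+1)
site 1, node JMN: JN={C,G} ∩ M={C} → {C} (+0)
site 1, node JMNP: JMN={C} ∪ P={A} → {A,C} (+1)
site 1, node JLMNP: JMNP={A,C} ∪ L={T} → {A,C,T} (+1)
site 2, node JN: J={G} ∩ N={G} → {G} (+0)
site 2, node JMN: JN={G} ∪ M={A} → {A,G} (+1)
site 2, node JMNP: JMN={A,G} ∩ P={G} → {G} (+0)
site 2, node JLMNP: JMNP={G} ∪ L={A} → {A,G} (+1)
per-site changes: [3, 3, 2]; total = 8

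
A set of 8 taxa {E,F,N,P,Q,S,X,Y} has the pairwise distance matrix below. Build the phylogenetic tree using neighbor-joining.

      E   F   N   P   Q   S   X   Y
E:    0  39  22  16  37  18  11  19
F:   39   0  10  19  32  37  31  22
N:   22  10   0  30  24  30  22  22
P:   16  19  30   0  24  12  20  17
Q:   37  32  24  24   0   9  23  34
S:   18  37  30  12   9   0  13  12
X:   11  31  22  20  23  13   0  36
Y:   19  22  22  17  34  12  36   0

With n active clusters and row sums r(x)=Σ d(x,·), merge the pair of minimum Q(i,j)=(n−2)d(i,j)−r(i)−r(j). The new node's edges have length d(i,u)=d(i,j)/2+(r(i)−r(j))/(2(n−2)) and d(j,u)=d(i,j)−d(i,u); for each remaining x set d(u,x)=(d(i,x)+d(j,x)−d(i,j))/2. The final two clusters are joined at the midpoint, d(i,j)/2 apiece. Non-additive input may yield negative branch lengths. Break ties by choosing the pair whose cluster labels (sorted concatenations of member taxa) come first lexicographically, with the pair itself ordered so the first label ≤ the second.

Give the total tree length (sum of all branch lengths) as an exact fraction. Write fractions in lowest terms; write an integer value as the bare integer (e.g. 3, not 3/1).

2255/32

step 1: merge (F,N) at d=10, Q=-290; branch lengths F→15/2, N→5/2; new cluster FN
  updated: d(E,FN)=51/2, d(FN,P)=39/2, d(FN,Q)=23, d(FN,S)=57/2, d(FN,X)=43/2, d(FN,Y)=17
step 2: merge (Q,S) at d=9, Q=-395/2; branch lengths Q→41/4, S→-5/4; new cluster QS
  updated: d(E,QS)=23, d(FN,QS)=85/4, d(P,QS)=27/2, d(QS,X)=27/2, d(QS,Y)=37/2
step 3: merge (E,X) at d=11, Q=-305/2; branch lengths E→73/16, X→103/16; new cluster EX
  updated: d(EX,FN)=18, d(EX,P)=25/2, d(EX,QS)=51/4, d(EX,Y)=22
step 4: merge (FN,Y) at d=17, Q=-397/4; branch lengths FN→209/24, Y→199/24; new cluster FNY
  updated: d(EX,FNY)=23/2, d(FNY,P)=39/4, d(FNY,QS)=91/8
step 5: merge (EX,QS) at d=51/4, Q=-391/8; branch lengths EX→197/32, QS→211/32; new cluster EQSX
  updated: d(EQSX,FNY)=81/16, d(EQSX,P)=53/8
step 6: merge (EQSX,FNY) at d=81/16, Q=-343/16; branch lengths EQSX→31/32, FNY→131/32; new cluster EFNQSXY
  updated: d(EFNQSXY,P)=181/32
step 7: merge (EFNQSXY,P) at d=181/32; branch lengths EFNQSXY→181/64, P→181/64; new cluster EFNPQSXY
final tree: ((((E:73/16,X:103/16):197/32,(Q:41/4,S:-5/4):211/32):31/32,((F:15/2,N:5/2):209/24,Y:199/24):131/32):181/64,P:181/64)
total length: 2255/32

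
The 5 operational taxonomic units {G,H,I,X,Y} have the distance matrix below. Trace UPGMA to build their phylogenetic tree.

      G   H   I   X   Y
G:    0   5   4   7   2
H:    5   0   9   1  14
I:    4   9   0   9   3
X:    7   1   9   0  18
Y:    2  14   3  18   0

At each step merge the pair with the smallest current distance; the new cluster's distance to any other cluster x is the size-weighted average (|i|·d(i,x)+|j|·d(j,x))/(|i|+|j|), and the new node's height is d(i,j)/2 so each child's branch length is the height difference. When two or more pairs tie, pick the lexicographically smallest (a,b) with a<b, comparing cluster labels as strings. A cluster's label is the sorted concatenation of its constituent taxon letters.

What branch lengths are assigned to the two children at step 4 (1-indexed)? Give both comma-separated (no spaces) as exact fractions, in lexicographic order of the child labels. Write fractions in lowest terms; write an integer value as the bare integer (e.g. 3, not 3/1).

41/12,14/3

step 1: merge (H,X) at d=1; branch lengths H→1/2, X→1/2; new cluster HX
  updated: d(G,HX)=6, d(HX,I)=9, d(HX,Y)=16
step 2: merge (G,Y) at d=2; branch lengths G→1, Y→1; new cluster GY
  updated: d(GY,HX)=11, d(GY,I)=7/2
step 3: merge (GY,I) at d=7/2; branch lengths GY→3/4, I→7/4; new cluster GIY
  updated: d(GIY,HX)=31/3
step 4: merge (GIY,HX) at d=31/3; branch lengths GIY→41/12, HX→14/3; new cluster GHIXY
final tree: (((G:1,Y:1):3/4,I:7/4):41/12,(H:1/2,X:1/2):14/3)
total length: 163/12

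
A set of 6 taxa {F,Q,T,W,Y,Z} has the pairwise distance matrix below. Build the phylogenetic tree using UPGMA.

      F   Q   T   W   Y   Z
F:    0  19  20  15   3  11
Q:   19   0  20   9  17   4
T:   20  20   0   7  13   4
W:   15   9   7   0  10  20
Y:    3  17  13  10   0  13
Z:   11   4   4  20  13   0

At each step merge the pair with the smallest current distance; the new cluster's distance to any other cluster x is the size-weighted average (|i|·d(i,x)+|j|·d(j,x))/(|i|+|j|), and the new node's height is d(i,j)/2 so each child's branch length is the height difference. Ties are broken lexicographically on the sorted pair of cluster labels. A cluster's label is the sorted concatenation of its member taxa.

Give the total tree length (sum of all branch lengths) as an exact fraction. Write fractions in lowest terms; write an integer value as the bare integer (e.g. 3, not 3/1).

step 1: merge (F,Y) at d=3; branch lengths F→3/2, Y→3/2; new cluster FY
  updated: d(FY,Q)=18, d(FY,T)=33/2, d(FY,W)=25/2, d(FY,Z)=12
step 2: merge (Q,Z) at d=4; branch lengths Q→2, Z→2; new cluster QZ
  updated: d(FY,QZ)=15, d(QZ,T)=12, d(QZ,W)=29/2
step 3: merge (T,W) at d=7; branch lengths T→7/2, W→7/2; new cluster TW
  updated: d(FY,TW)=29/2, d(QZ,TW)=53/4
step 4: merge (QZ,TW) at d=53/4; branch lengths QZ→37/8, TW→25/8; new cluster QTWZ
  updated: d(FY,QTWZ)=59/4
step 5: merge (FY,QTWZ) at d=59/4; branch lengths FY→47/8, QTWZ→3/4; new cluster FQTWYZ
final tree: ((F:3/2,Y:3/2):47/8,((Q:2,Z:2):37/8,(T:7/2,W:7/2):25/8):3/4)
total length: 227/8

227/8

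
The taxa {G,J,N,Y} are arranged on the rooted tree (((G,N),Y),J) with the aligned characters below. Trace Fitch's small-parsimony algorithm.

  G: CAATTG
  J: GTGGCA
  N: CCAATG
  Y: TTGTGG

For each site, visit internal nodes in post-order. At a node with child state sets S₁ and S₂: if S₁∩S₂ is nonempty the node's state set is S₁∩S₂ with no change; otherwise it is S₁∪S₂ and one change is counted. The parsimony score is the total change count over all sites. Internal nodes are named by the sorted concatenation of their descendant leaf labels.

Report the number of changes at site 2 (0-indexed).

GN@0: {C} ∩ {C} = {C} (intersection, +0)
GNY@0: {C} ∪ {T} = {C,T} (union, +1)
GJNY@0: {C,T} ∪ {G} = {C,G,T} (union, +1)
GN@1: {A} ∪ {C} = {A,C} (union, +1)
GNY@1: {A,C} ∪ {T} = {A,C,T} (union, +1)
GJNY@1: {A,C,T} ∩ {T} = {T} (intersection, +0)
GN@2: {A} ∩ {A} = {A} (intersection, +0)
GNY@2: {A} ∪ {G} = {A,G} (union, +1)
GJNY@2: {A,G} ∩ {G} = {G} (intersection, +0)
GN@3: {T} ∪ {A} = {A,T} (union, +1)
GNY@3: {A,T} ∩ {T} = {T} (intersection, +0)
GJNY@3: {T} ∪ {G} = {G,T} (union, +1)
GN@4: {T} ∩ {T} = {T} (intersection, +0)
GNY@4: {T} ∪ {G} = {G,T} (union, +1)
GJNY@4: {G,T} ∪ {C} = {C,G,T} (union, +1)
GN@5: {G} ∩ {G} = {G} (intersection, +0)
GNY@5: {G} ∩ {G} = {G} (intersection, +0)
GJNY@5: {G} ∪ {A} = {A,G} (union, +1)
per-site changes: [2, 2, 1, 2, 2, 1]; total = 10

1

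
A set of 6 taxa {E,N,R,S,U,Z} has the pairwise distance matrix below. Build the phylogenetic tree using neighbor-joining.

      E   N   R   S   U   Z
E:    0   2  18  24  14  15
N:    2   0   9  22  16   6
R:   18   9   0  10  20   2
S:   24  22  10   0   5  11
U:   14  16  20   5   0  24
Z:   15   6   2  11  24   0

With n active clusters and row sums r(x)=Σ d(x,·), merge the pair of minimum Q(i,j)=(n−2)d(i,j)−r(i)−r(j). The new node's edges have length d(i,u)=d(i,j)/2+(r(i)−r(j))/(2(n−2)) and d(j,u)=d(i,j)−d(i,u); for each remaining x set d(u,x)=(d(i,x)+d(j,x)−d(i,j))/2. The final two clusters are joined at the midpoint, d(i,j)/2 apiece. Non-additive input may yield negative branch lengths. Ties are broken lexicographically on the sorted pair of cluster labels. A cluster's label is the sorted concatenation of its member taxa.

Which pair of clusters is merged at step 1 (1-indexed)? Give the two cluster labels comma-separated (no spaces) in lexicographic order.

iteration 1: select S,U (d=5, Q=-131); attach at lengths (13/8, 27/8); label the merged cluster SU
  updated: d(E,SU)=33/2, d(N,SU)=33/2, d(R,SU)=25/2, d(SU,Z)=15
iteration 2: select E,N (d=2, Q=-79); attach at lengths (4, -2); label the merged cluster EN
  updated: d(EN,R)=25/2, d(EN,SU)=31/2, d(EN,Z)=19/2
iteration 3: select EN,SU (d=31/2, Q=-99/2); attach at lengths (51/8, 73/8); label the merged cluster ENSU
  updated: d(ENSU,R)=19/4, d(ENSU,Z)=9/2
iteration 4: select ENSU,R (d=19/4, Q=-45/4); attach at lengths (29/8, 9/8); label the merged cluster ENRSU
  updated: d(ENRSU,Z)=7/8
iteration 5: select ENRSU,Z (d=7/8); attach at lengths (7/16, 7/16); label the merged cluster ENRSUZ
final tree: ((((E:4,N:-2):51/8,(S:13/8,U:27/8):73/8):29/8,R:9/8):7/16,Z:7/16)
total length: 225/8

S,U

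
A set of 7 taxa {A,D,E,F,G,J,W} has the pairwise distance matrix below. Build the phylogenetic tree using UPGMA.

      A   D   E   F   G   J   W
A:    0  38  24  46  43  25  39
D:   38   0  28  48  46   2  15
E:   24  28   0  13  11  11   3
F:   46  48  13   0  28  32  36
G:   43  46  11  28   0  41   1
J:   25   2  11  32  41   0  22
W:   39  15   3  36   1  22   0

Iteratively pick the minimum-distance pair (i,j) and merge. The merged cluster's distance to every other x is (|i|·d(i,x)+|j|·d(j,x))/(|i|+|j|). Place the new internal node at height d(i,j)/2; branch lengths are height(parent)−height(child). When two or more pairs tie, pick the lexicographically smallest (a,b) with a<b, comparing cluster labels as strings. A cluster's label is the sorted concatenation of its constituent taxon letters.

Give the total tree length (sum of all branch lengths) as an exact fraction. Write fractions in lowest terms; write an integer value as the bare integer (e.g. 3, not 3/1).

1. join G+W (d=1) ⇒ GW; edges |G|=1/2, |W|=1/2
  updated: d(A,GW)=41, d(D,GW)=61/2, d(E,GW)=7, d(F,GW)=32, d(GW,J)=63/2
2. join D+J (d=2) ⇒ DJ; edges |D|=1, |J|=1
  updated: d(A,DJ)=63/2, d(DJ,E)=39/2, d(DJ,F)=40, d(DJ,GW)=31
3. join E+GW (d=7) ⇒ EGW; edges |E|=7/2, |GW|=3
  updated: d(A,EGW)=106/3, d(DJ,EGW)=163/6, d(EGW,F)=77/3
4. join EGW+F (d=77/3) ⇒ EFGW; edges |EGW|=28/3, |F|=77/6
  updated: d(A,EFGW)=38, d(DJ,EFGW)=243/8
5. join DJ+EFGW (d=243/8) ⇒ DEFGJW; edges |DJ|=227/16, |EFGW|=113/48
  updated: d(A,DEFGJW)=215/6
6. join A+DEFGJW (d=215/6) ⇒ ADEFGJW; edges |A|=215/12, |DEFGJW|=131/48
final tree: (A:215/12,((D:1,J:1):227/16,((E:7/2,(G:1/2,W:1/2):3):28/3,F:77/6):113/48):131/48)
total length: 3305/48

3305/48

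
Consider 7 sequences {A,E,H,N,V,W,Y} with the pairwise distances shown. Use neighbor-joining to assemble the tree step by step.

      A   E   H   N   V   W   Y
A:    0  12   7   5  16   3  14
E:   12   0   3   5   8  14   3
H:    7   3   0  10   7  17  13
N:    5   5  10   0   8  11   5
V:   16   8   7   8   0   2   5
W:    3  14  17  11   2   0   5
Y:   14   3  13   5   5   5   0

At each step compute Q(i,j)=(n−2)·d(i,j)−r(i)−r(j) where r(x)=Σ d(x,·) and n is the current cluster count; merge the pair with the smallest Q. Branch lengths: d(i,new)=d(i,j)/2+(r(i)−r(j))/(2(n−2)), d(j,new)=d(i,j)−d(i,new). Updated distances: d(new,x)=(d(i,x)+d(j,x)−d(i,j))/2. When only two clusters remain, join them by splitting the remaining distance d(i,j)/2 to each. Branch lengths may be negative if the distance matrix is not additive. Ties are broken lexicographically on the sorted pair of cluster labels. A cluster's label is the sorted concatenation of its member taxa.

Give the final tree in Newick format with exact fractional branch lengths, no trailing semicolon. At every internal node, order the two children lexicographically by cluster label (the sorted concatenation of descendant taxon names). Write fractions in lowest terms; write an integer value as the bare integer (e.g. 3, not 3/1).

step 1: merge (A,W) at d=3, Q=-94; branch lengths A→2, W→1; new cluster AW
  updated: d(AW,E)=23/2, d(AW,H)=21/2, d(AW,N)=13/2, d(AW,V)=15/2, d(AW,Y)=8
step 2: merge (E,H) at d=3, Q=-62; branch lengths E→-1/8, H→25/8; new cluster EH
  updated: d(AW,EH)=19/2, d(EH,N)=6, d(EH,V)=6, d(EH,Y)=13/2
step 3: merge (AW,N) at d=13/2, Q=-75/2; branch lengths AW→17/4, N→9/4; new cluster ANW
  updated: d(ANW,EH)=9/2, d(ANW,V)=9/2, d(ANW,Y)=13/4
step 4: merge (ANW,Y) at d=13/4, Q=-41/2; branch lengths ANW→1, Y→9/4; new cluster ANWY
  updated: d(ANWY,EH)=31/8, d(ANWY,V)=25/8
step 5: merge (ANWY,EH) at d=31/8, Q=-13; branch lengths ANWY→1/2, EH→27/8; new cluster AEHNWY
  updated: d(AEHNWY,V)=21/8
step 6: merge (AEHNWY,V) at d=21/8; branch lengths AEHNWY→21/16, V→21/16; new cluster AEHNVWY
final tree: (((((A:2,W:1):17/4,N:9/4):1,Y:9/4):1/2,(E:-1/8,H:25/8):27/8):21/16,V:21/16)
total length: 89/4

(((((A:2,W:1):17/4,N:9/4):1,Y:9/4):1/2,(E:-1/8,H:25/8):27/8):21/16,V:21/16)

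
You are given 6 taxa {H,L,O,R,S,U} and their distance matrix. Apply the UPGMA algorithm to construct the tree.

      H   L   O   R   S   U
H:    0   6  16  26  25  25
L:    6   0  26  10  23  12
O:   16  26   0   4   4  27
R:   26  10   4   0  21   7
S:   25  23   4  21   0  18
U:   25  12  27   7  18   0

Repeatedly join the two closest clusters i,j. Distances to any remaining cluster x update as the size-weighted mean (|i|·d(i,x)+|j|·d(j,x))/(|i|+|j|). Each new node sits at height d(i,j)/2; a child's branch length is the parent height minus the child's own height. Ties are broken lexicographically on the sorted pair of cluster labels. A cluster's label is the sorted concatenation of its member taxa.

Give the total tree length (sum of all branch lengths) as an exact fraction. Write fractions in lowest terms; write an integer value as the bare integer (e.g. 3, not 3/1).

967/24

iteration 1: select O,R (d=4); attach at lengths (2, 2); label the merged cluster OR
  updated: d(H,OR)=21, d(L,OR)=18, d(OR,S)=25/2, d(OR,U)=17
iteration 2: select H,L (d=6); attach at lengths (3, 3); label the merged cluster HL
  updated: d(HL,OR)=39/2, d(HL,S)=24, d(HL,U)=37/2
iteration 3: select OR,S (d=25/2); attach at lengths (17/4, 25/4); label the merged cluster ORS
  updated: d(HL,ORS)=21, d(ORS,U)=52/3
iteration 4: select ORS,U (d=52/3); attach at lengths (29/12, 26/3); label the merged cluster ORSU
  updated: d(HL,ORSU)=163/8
iteration 5: select HL,ORSU (d=163/8); attach at lengths (115/16, 73/48); label the merged cluster HLORSU
final tree: ((H:3,L:3):115/16,(((O:2,R:2):17/4,S:25/4):29/12,U:26/3):73/48)
total length: 967/24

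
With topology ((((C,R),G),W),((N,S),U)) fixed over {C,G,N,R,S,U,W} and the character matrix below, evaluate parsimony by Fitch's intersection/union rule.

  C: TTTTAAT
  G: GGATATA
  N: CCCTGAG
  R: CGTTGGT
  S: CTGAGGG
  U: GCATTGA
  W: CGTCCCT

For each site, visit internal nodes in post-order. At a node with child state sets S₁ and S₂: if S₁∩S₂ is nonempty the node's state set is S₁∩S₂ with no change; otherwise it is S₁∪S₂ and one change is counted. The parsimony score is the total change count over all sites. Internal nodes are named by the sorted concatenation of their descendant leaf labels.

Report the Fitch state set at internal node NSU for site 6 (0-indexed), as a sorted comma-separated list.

site 0, node CR: C={T} ∪ R={C} → {C,T} (+1)
site 0, node CGR: CR={C,T} ∪ G={G} → {C,G,T} (+1)
site 0, node CGRW: CGR={C,G,T} ∩ W={C} → {C} (+0)
site 0, node NS: N={C} ∩ S={C} → {C} (+0)
site 0, node NSU: NS={C} ∪ U={G} → {C,G} (+1)
site 0, node CGNRSUW: CGRW={C} ∩ NSU={C,G} → {C} (+0)
site 1, node CR: C={T} ∪ R={G} → {G,T} (+1)
site 1, node CGR: CR={G,T} ∩ G={G} → {G} (+0)
site 1, node CGRW: CGR={G} ∩ W={G} → {G} (+0)
site 1, node NS: N={C} ∪ S={T} → {C,T} (+1)
site 1, node NSU: NS={C,T} ∩ U={C} → {C} (+0)
site 1, node CGNRSUW: CGRW={G} ∪ NSU={C} → {C,G} (+1)
site 2, node CR: C={T} ∩ R={T} → {T} (+0)
site 2, node CGR: CR={T} ∪ G={A} → {A,T} (+1)
site 2, node CGRW: CGR={A,T} ∩ W={T} → {T} (+0)
site 2, node NS: N={C} ∪ S={G} → {C,G} (+1)
site 2, node NSU: NS={C,G} ∪ U={A} → {A,C,G} (+1)
site 2, node CGNRSUW: CGRW={T} ∪ NSU={A,C,G} → {A,C,G,T} (+1)
site 3, node CR: C={T} ∩ R={T} → {T} (+0)
site 3, node CGR: CR={T} ∩ G={T} → {T} (+0)
site 3, node CGRW: CGR={T} ∪ W={C} → {C,T} (+1)
site 3, node NS: N={T} ∪ S={A} → {A,T} (+1)
site 3, node NSU: NS={A,T} ∩ U={T} → {T} (+0)
site 3, node CGNRSUW: CGRW={C,T} ∩ NSU={T} → {T} (+0)
site 4, node CR: C={A} ∪ R={G} → {A,G} (+1)
site 4, node CGR: CR={A,G} ∩ G={A} → {A} (+0)
site 4, node CGRW: CGR={A} ∪ W={C} → {A,C} (+1)
site 4, node NS: N={G} ∩ S={G} → {G} (+0)
site 4, node NSU: NS={G} ∪ U={T} → {G,T} (+1)
site 4, node CGNRSUW: CGRW={A,C} ∪ NSU={G,T} → {A,C,G,T} (+1)
site 5, node CR: C={A} ∪ R={G} → {A,G} (+1)
site 5, node CGR: CR={A,G} ∪ G={T} → {A,G,T} (+1)
site 5, node CGRW: CGR={A,G,T} ∪ W={C} → {A,C,G,T} (+1)
site 5, node NS: N={A} ∪ S={G} → {A,G} (+1)
site 5, node NSU: NS={A,G} ∩ U={G} → {G} (+0)
site 5, node CGNRSUW: CGRW={A,C,G,T} ∩ NSU={G} → {G} (+0)
site 6, node CR: C={T} ∩ R={T} → {T} (+0)
site 6, node CGR: CR={T} ∪ G={A} → {A,T} (+1)
site 6, node CGRW: CGR={A,T} ∩ W={T} → {T} (+0)
site 6, node NS: N={G} ∩ S={G} → {G} (+0)
site 6, node NSU: NS={G} ∪ U={A} → {A,G} (+1)
site 6, node CGNRSUW: CGRW={T} ∪ NSU={A,G} → {A,G,T} (+1)
per-site changes: [3, 3, 4, 2, 4, 4, 3]; total = 23

A,G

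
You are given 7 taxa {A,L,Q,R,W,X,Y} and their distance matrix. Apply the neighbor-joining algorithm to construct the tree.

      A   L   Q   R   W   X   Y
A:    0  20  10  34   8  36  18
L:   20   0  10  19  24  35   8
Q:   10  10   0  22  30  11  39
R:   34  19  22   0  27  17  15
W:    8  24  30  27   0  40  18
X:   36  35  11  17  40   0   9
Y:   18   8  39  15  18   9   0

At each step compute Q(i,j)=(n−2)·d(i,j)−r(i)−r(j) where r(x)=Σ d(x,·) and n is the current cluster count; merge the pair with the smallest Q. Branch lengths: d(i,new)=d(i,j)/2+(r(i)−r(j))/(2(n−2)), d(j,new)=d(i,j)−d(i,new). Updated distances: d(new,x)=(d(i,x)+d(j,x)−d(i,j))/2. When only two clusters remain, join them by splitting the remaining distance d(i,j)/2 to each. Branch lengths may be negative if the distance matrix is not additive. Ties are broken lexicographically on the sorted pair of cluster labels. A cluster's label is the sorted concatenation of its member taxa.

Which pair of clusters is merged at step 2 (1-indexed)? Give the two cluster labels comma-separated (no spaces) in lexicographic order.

step 1: merge (A,W) at d=8, Q=-233; branch lengths A→19/10, W→61/10; new cluster AW
  updated: d(AW,L)=18, d(AW,Q)=16, d(AW,R)=53/2, d(AW,X)=34, d(AW,Y)=14
step 2: merge (Q,X) at d=11, Q=-160; branch lengths Q→9/2, X→13/2; new cluster QX
  updated: d(AW,QX)=39/2, d(L,QX)=17, d(QX,R)=14, d(QX,Y)=37/2
step 3: merge (QX,R) at d=14, Q=-203/2; branch lengths QX→73/12, R→95/12; new cluster QRX
  updated: d(AW,QRX)=16, d(L,QRX)=11, d(QRX,Y)=39/4
step 4: merge (AW,QRX) at d=16, Q=-211/4; branch lengths AW→173/16, QRX→83/16; new cluster AQRWX
  updated: d(AQRWX,L)=13/2, d(AQRWX,Y)=31/8
step 5: merge (AQRWX,L) at d=13/2, Q=-147/8; branch lengths AQRWX→19/16, L→85/16; new cluster ALQRWX
  updated: d(ALQRWX,Y)=43/16
step 6: merge (ALQRWX,Y) at d=43/16; branch lengths ALQRWX→43/32, Y→43/32; new cluster ALQRWXY
final tree: ((((A:19/10,W:61/10):173/16,((Q:9/2,X:13/2):73/12,R:95/12):83/16):19/16,L:85/16):43/32,Y:43/32)
total length: 931/16

Q,X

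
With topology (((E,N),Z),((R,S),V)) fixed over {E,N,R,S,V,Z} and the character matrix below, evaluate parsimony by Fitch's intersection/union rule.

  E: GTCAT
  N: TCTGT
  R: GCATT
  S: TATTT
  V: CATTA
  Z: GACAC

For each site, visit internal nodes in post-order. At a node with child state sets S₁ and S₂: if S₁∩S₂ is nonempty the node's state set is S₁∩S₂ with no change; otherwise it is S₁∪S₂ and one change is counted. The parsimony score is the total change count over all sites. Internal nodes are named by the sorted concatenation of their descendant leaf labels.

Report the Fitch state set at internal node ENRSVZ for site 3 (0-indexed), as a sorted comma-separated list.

site 0, node EN: E={G} ∪ N={T} → {G,T} (+1)
site 0, node ENZ: EN={G,T} ∩ Z={G} → {G} (+0)
site 0, node RS: R={G} ∪ S={T} → {G,T} (+1)
site 0, node RSV: RS={G,T} ∪ V={C} → {C,G,T} (+1)
site 0, node ENRSVZ: ENZ={G} ∩ RSV={C,G,T} → {G} (+0)
site 1, node EN: E={T} ∪ N={C} → {C,T} (+1)
site 1, node ENZ: EN={C,T} ∪ Z={A} → {A,C,T} (+1)
site 1, node RS: R={C} ∪ S={A} → {A,C} (+1)
site 1, node RSV: RS={A,C} ∩ V={A} → {A} (+0)
site 1, node ENRSVZ: ENZ={A,C,T} ∩ RSV={A} → {A} (+0)
site 2, node EN: E={C} ∪ N={T} → {C,T} (+1)
site 2, node ENZ: EN={C,T} ∩ Z={C} → {C} (+0)
site 2, node RS: R={A} ∪ S={T} → {A,T} (+1)
site 2, node RSV: RS={A,T} ∩ V={T} → {T} (+0)
site 2, node ENRSVZ: ENZ={C} ∪ RSV={T} → {C,T} (+1)
site 3, node EN: E={A} ∪ N={G} → {A,G} (+1)
site 3, node ENZ: EN={A,G} ∩ Z={A} → {A} (+0)
site 3, node RS: R={T} ∩ S={T} → {T} (+0)
site 3, node RSV: RS={T} ∩ V={T} → {T} (+0)
site 3, node ENRSVZ: ENZ={A} ∪ RSV={T} → {A,T} (+1)
site 4, node EN: E={T} ∩ N={T} → {T} (+0)
site 4, node ENZ: EN={T} ∪ Z={C} → {C,T} (+1)
site 4, node RS: R={T} ∩ S={T} → {T} (+0)
site 4, node RSV: RS={T} ∪ V={A} → {A,T} (+1)
site 4, node ENRSVZ: ENZ={C,T} ∩ RSV={A,T} → {T} (+0)
per-site changes: [3, 3, 3, 2, 2]; total = 13

A,T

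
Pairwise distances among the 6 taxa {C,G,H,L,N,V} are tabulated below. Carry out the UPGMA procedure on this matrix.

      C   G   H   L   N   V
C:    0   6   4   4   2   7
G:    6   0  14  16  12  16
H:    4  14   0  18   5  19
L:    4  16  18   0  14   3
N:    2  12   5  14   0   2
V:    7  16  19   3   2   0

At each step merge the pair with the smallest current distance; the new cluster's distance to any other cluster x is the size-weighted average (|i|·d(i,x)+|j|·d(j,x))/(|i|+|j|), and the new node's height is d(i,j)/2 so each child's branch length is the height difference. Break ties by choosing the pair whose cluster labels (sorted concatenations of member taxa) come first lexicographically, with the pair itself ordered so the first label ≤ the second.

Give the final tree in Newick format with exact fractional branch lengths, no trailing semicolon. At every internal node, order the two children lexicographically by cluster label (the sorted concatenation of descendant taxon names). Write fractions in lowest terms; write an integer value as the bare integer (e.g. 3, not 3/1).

((((C:1,N:1):5/4,H:9/4):37/12,G:16/3):2/3,(L:3/2,V:3/2):9/2)

step 1: merge (C,N) at d=2; branch lengths C→1, N→1; new cluster CN
  updated: d(CN,G)=9, d(CN,H)=9/2, d(CN,L)=9, d(CN,V)=9/2
step 2: merge (L,V) at d=3; branch lengths L→3/2, V→3/2; new cluster LV
  updated: d(CN,LV)=27/4, d(G,LV)=16, d(H,LV)=37/2
step 3: merge (CN,H) at d=9/2; branch lengths CN→5/4, H→9/4; new cluster CHN
  updated: d(CHN,G)=32/3, d(CHN,LV)=32/3
step 4: merge (CHN,G) at d=32/3; branch lengths CHN→37/12, G→16/3; new cluster CGHN
  updated: d(CGHN,LV)=12
step 5: merge (CGHN,LV) at d=12; branch lengths CGHN→2/3, LV→9/2; new cluster CGHLNV
final tree: ((((C:1,N:1):5/4,H:9/4):37/12,G:16/3):2/3,(L:3/2,V:3/2):9/2)
total length: 265/12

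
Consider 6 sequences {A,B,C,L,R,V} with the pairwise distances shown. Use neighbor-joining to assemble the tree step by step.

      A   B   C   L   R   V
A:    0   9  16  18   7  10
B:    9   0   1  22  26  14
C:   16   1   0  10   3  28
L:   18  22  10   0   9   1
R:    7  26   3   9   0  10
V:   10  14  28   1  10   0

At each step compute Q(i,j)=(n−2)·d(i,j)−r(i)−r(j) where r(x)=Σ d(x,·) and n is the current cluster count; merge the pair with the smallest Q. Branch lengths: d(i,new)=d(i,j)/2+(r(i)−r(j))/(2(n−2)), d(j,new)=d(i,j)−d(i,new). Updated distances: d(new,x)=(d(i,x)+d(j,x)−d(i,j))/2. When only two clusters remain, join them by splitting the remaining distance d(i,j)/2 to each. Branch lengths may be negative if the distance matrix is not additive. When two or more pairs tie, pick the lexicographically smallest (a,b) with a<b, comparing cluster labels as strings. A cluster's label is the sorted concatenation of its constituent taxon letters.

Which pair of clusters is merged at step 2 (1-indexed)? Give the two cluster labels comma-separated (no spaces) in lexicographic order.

L,V

1. join B+C (d=1, Q=-126) ⇒ BC; edges |B|=9/4, |C|=-5/4
  updated: d(A,BC)=12, d(BC,L)=31/2, d(BC,R)=14, d(BC,V)=41/2
2. join L+V (d=1, Q=-82) ⇒ LV; edges |L|=5/6, |V|=1/6
  updated: d(A,LV)=27/2, d(BC,LV)=35/2, d(LV,R)=9
3. join A+BC (d=12, Q=-52) ⇒ ABC; edges |A|=13/4, |BC|=35/4
  updated: d(ABC,LV)=19/2, d(ABC,R)=9/2
4. join ABC+LV (d=19/2, Q=-23) ⇒ ABCLV; edges |ABC|=5/2, |LV|=7
  updated: d(ABCLV,R)=2
5. join ABCLV+R (d=2) ⇒ ABCLRV; edges |ABCLV|=1, |R|=1
final tree: (((A:13/4,(B:9/4,C:-5/4):35/4):5/2,(L:5/6,V:1/6):7):1,R:1)
total length: 51/2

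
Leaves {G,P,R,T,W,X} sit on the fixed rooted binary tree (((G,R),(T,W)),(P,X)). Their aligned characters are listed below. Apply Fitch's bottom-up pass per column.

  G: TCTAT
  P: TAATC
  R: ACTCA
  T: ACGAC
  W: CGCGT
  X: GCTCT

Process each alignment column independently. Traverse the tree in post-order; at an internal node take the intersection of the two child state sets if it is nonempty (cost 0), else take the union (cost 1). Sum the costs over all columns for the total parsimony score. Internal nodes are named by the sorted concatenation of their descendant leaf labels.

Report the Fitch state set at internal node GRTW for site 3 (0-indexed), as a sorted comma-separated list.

GR@0: {T} ∪ {A} = {A,T} (union, +1)
TW@0: {A} ∪ {C} = {A,C} (union, +1)
GRTW@0: {A,T} ∩ {A,C} = {A} (intersection, +0)
PX@0: {T} ∪ {G} = {G,T} (union, +1)
GPRTWX@0: {A} ∪ {G,T} = {A,G,T} (union, +1)
GR@1: {C} ∩ {C} = {C} (intersection, +0)
TW@1: {C} ∪ {G} = {C,G} (union, +1)
GRTW@1: {C} ∩ {C,G} = {C} (intersection, +0)
PX@1: {A} ∪ {C} = {A,C} (union, +1)
GPRTWX@1: {C} ∩ {A,C} = {C} (intersection, +0)
GR@2: {T} ∩ {T} = {T} (intersection, +0)
TW@2: {G} ∪ {C} = {C,G} (union, +1)
GRTW@2: {T} ∪ {C,G} = {C,G,T} (union, +1)
PX@2: {A} ∪ {T} = {A,T} (union, +1)
GPRTWX@2: {C,G,T} ∩ {A,T} = {T} (intersection, +0)
GR@3: {A} ∪ {C} = {A,C} (union, +1)
TW@3: {A} ∪ {G} = {A,G} (union, +1)
GRTW@3: {A,C} ∩ {A,G} = {A} (intersection, +0)
PX@3: {T} ∪ {C} = {C,T} (union, +1)
GPRTWX@3: {A} ∪ {C,T} = {A,C,T} (union, +1)
GR@4: {T} ∪ {A} = {A,T} (union, +1)
TW@4: {C} ∪ {T} = {C,T} (union, +1)
GRTW@4: {A,T} ∩ {C,T} = {T} (intersection, +0)
PX@4: {C} ∪ {T} = {C,T} (union, +1)
GPRTWX@4: {T} ∩ {C,T} = {T} (intersection, +0)
per-site changes: [4, 2, 3, 4, 3]; total = 16

A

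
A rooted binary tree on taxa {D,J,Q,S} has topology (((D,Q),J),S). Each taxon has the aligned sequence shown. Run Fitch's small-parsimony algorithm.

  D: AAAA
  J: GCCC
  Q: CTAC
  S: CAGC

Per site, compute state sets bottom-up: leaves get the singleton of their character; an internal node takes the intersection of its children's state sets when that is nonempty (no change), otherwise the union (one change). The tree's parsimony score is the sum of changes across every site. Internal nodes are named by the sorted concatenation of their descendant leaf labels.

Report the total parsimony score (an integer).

DQ@0: {A} ∪ {C} = {A,C} (union, +1)
DJQ@0: {A,C} ∪ {G} = {A,C,G} (union, +1)
DJQS@0: {A,C,G} ∩ {C} = {C} (intersection, +0)
DQ@1: {A} ∪ {T} = {A,T} (union, +1)
DJQ@1: {A,T} ∪ {C} = {A,C,T} (union, +1)
DJQS@1: {A,C,T} ∩ {A} = {A} (intersection, +0)
DQ@2: {A} ∩ {A} = {A} (intersection, +0)
DJQ@2: {A} ∪ {C} = {A,C} (union, +1)
DJQS@2: {A,C} ∪ {G} = {A,C,G} (union, +1)
DQ@3: {A} ∪ {C} = {A,C} (union, +1)
DJQ@3: {A,C} ∩ {C} = {C} (intersection, +0)
DJQS@3: {C} ∩ {C} = {C} (intersection, +0)
per-site changes: [2, 2, 2, 1]; total = 7

7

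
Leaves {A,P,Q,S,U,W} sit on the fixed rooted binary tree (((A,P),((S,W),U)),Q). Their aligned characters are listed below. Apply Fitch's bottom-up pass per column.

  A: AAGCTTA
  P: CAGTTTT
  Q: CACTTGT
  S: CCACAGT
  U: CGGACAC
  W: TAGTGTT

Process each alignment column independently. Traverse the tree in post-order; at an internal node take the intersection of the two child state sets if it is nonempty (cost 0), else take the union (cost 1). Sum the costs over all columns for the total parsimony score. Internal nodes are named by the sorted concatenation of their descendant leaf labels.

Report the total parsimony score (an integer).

AP@0: {A} ∪ {C} = {A,C} (union, +1)
SW@0: {C} ∪ {T} = {C,T} (union, +1)
SUW@0: {C,T} ∩ {C} = {C} (intersection, +0)
APSUW@0: {A,C} ∩ {C} = {C} (intersection, +0)
APQSUW@0: {C} ∩ {C} = {C} (intersection, +0)
AP@1: {A} ∩ {A} = {A} (intersection, +0)
SW@1: {C} ∪ {A} = {A,C} (union, +1)
SUW@1: {A,C} ∪ {G} = {A,C,G} (union, +1)
APSUW@1: {A} ∩ {A,C,G} = {A} (intersection, +0)
APQSUW@1: {A} ∩ {A} = {A} (intersection, +0)
AP@2: {G} ∩ {G} = {G} (intersection, +0)
SW@2: {A} ∪ {G} = {A,G} (union, +1)
SUW@2: {A,G} ∩ {G} = {G} (intersection, +0)
APSUW@2: {G} ∩ {G} = {G} (intersection, +0)
APQSUW@2: {G} ∪ {C} = {C,G} (union, +1)
AP@3: {C} ∪ {T} = {C,T} (union, +1)
SW@3: {C} ∪ {T} = {C,T} (union, +1)
SUW@3: {C,T} ∪ {A} = {A,C,T} (union, +1)
APSUW@3: {C,T} ∩ {A,C,T} = {C,T} (intersection, +0)
APQSUW@3: {C,T} ∩ {T} = {T} (intersection, +0)
AP@4: {T} ∩ {T} = {T} (intersection, +0)
SW@4: {A} ∪ {G} = {A,G} (union, +1)
SUW@4: {A,G} ∪ {C} = {A,C,G} (union, +1)
APSUW@4: {T} ∪ {A,C,G} = {A,C,G,T} (union, +1)
APQSUW@4: {A,C,G,T} ∩ {T} = {T} (intersection, +0)
AP@5: {T} ∩ {T} = {T} (intersection, +0)
SW@5: {G} ∪ {T} = {G,T} (union, +1)
SUW@5: {G,T} ∪ {A} = {A,G,T} (union, +1)
APSUW@5: {T} ∩ {A,G,T} = {T} (intersection, +0)
APQSUW@5: {T} ∪ {G} = {G,T} (union, +1)
AP@6: {A} ∪ {T} = {A,T} (union, +1)
SW@6: {T} ∩ {T} = {T} (intersection, +0)
SUW@6: {T} ∪ {C} = {C,T} (union, +1)
APSUW@6: {A,T} ∩ {C,T} = {T} (intersection, +0)
APQSUW@6: {T} ∩ {T} = {T} (intersection, +0)
per-site changes: [2, 2, 2, 3, 3, 3, 2]; total = 17

17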